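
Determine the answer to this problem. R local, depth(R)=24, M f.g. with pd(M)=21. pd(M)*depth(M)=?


pd+depth=24
depth=24-21=3
pd*depth=21*3=63


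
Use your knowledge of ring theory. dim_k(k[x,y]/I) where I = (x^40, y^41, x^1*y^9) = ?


k[x,y]/I, I = (x^40, y^41, x^1*y^9)
Rect: 40x41=1640. Corner: (40-1)x(41-9)=1248.
dim = 1640-1248 = 392


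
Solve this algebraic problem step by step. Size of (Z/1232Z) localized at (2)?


2-primary part: 1232=2^4*77
Size=2^4=16


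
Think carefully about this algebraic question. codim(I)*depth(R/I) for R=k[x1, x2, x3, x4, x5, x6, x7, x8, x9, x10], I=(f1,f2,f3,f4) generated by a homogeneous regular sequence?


codim=4, depth=dim(R/I)=10-4=6
Product=4*6=24


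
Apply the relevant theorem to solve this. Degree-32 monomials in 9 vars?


C(d+n-1,n-1)=C(40,8)=76904685


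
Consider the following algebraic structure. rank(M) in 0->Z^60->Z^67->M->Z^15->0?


Alt sum=0:
(-1)^0*60 + (-1)^1*67 + (-1)^2*? + (-1)^3*15=0
rank(M)=22


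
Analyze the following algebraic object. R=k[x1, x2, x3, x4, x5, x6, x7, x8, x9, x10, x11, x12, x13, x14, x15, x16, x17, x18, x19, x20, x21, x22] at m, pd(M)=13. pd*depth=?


pd+depth=22
depth=22-13=9
pd*depth=13*9=117


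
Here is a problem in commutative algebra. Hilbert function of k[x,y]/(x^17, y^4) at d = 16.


k[x,y], I = (x^17, y^4), d = 16
Need i < 17 and d-i < 4.
Range: 13 <= i <= 16.
H(16) = 4


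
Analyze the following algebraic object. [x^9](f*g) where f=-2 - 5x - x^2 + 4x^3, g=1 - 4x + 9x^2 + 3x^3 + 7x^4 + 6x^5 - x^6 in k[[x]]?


[x^9] = sum a_i*b_j, i+j=9
  4*-1=-4
Sum=-4


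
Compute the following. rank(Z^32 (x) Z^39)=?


rank(M(x)N) = rank(M)*rank(N)
32*39 = 1248


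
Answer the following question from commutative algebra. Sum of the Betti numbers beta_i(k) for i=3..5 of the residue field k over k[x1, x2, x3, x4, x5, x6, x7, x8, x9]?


Koszul resolution: beta_i(k)=C(n,i), n=9
C(9,3)=84, C(9,4)=126, C(9,5)=126
Sum=336


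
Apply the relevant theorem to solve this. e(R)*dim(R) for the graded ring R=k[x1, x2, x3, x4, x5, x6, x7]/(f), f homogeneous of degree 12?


e(R)=deg(f)=12, dim(R)=7-1=6
e*dim=12*6=72


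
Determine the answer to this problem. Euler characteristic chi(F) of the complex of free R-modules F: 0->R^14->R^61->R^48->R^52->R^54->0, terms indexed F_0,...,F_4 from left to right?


chi = sum (-1)^i * rank:
(-1)^0*14=14
(-1)^1*61=-61
(-1)^2*48=48
(-1)^3*52=-52
(-1)^4*54=54
chi=3


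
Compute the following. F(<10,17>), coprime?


gcd(10,17)=1 => F=ab-a-b=10*17-10-17=170-27=143


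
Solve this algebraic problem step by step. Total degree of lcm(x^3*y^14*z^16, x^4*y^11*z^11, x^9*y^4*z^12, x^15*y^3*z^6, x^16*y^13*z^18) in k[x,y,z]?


lcm = componentwise max:
x: max(3,4,9,15,16)=16
y: max(14,11,4,3,13)=14
z: max(16,11,12,6,18)=18
Total=16+14+18=48


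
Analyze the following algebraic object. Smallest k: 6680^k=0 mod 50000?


6680^k mod 50000:
k=1: 6680
k=2: 22400
k=3: 32000
k=4: 10000
k=5: 0
First zero at k = 5


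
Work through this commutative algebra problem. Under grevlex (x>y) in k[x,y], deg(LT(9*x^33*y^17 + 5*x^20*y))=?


LT: 9*x^33*y^17
deg_x=33, deg_y=17
Total=33+17=50


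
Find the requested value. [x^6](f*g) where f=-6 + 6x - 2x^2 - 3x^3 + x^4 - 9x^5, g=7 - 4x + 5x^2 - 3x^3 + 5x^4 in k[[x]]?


[x^6] = sum a_i*b_j, i+j=6
  -2*5=-10
  -3*-3=9
  1*5=5
  -9*-4=36
Sum=40


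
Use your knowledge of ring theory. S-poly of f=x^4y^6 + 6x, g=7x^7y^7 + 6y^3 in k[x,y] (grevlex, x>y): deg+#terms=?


LT(f)=x^4y^6, LT(g)=7x^7y^7
lcm(LM)=x^7y^7
S(f,g) (scaled by 7 to clear denominators) = 7x^3y*f - 1*g = 42x^4y - 6y^3
2 terms, deg 5.
5+2=7


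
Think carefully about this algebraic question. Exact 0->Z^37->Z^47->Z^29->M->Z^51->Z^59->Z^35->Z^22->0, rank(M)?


Alt sum=0:
(-1)^0*37 + (-1)^1*47 + (-1)^2*29 + (-1)^3*? + (-1)^4*51 + (-1)^5*59 + (-1)^6*35 + (-1)^7*22=0
rank(M)=24


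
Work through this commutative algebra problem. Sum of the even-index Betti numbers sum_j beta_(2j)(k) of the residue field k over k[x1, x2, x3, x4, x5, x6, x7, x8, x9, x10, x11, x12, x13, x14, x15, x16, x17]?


Koszul resolution: beta_i(k)=C(n,i), n=17
sum_even C(17,i) = 2^(n-1) = 2^16 = 65536


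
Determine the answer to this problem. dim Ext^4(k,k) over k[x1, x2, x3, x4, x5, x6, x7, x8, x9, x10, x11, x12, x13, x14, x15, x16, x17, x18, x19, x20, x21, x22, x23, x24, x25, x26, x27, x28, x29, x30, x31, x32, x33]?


C(n,i)=C(33,4)=40920


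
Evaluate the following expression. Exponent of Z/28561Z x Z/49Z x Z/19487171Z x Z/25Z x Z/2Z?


Exponent = lcm of the cyclic orders; pairwise coprime => product.
13^4*7^2*11^7*5^2*2^1=28561*49*19487171*25*2=1363604072780950


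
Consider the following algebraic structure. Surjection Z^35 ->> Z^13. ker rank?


rank(ker) = 35-13 = 22


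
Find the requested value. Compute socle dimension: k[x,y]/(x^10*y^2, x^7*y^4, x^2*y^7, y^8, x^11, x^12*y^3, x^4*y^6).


Socle = ann(m) = span of standard monomials u with x*u, y*u in I (staircase corners).
Redundant generators: x^12*y^3
Minimal generators: x^11, x^10*y^2, x^7*y^4, x^4*y^6, x^2*y^7, y^8
Corners: xy^7, x^3y^6, x^6y^5, x^9y^3, x^10y
Socle dim=5


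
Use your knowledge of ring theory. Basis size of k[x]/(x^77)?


Basis: 1,x,...,x^76
dim=77


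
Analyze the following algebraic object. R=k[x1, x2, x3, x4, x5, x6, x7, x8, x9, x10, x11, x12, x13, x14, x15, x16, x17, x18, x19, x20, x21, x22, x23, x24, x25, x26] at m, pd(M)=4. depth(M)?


pd+depth=depth(R)=26
depth=26-4=22


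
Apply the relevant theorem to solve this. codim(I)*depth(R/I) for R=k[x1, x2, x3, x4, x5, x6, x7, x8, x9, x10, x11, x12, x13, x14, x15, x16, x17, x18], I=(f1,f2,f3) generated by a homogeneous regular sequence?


codim=3, depth=dim(R/I)=18-3=15
Product=3*15=45


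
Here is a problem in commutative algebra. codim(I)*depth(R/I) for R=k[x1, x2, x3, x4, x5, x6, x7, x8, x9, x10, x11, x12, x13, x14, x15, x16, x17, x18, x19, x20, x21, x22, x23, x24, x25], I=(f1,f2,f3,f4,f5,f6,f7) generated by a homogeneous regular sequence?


codim=7, depth=dim(R/I)=25-7=18
Product=7*18=126


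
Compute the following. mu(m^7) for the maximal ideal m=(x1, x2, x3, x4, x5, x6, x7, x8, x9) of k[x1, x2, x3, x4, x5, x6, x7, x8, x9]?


Graded Nakayama: mu(m^d) = dim_k (m^d/m^(d+1)) = #degree-7 monomials in 9 vars
C(n+d-1,d)=C(15,7)=6435


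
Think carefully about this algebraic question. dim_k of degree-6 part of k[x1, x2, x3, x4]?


C(d+n-1,n-1)=C(9,3)=84


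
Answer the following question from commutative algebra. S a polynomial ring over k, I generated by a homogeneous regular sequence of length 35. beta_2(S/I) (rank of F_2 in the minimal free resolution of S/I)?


Regular sequence => Koszul complex is the minimal free resolution.
Syz_1 minimally generated by Koszul relations f_i*e_j - f_j*e_i (i<j): mu(Syz_1) = beta_2 = C(m,2) = m(m-1)/2
m=35
35*34/2 = 595


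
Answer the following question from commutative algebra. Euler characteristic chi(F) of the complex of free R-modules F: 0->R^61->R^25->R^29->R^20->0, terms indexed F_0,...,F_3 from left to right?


chi = sum (-1)^i * rank:
(-1)^0*61=61
(-1)^1*25=-25
(-1)^2*29=29
(-1)^3*20=-20
chi=45


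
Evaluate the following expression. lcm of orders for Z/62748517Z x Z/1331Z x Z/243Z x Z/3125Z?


Exponent = lcm of the cyclic orders; pairwise coprime => product.
13^7*11^3*3^5*5^5=62748517*1331*243*3125=63421690933940625


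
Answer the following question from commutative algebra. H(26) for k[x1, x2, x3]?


C(d+n-1,n-1)=C(28,2)=378


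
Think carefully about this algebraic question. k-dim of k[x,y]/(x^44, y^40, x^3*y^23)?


k[x,y]/I, I = (x^44, y^40, x^3*y^23)
Rect: 44x40=1760. Corner: (44-3)x(40-23)=697.
dim = 1760-697 = 1063


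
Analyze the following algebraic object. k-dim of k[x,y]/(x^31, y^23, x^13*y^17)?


k[x,y]/I, I = (x^31, y^23, x^13*y^17)
Rect: 31x23=713. Corner: (31-13)x(23-17)=108.
dim = 713-108 = 605


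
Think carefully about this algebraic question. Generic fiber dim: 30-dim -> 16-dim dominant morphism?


dim(fiber)=dim(X)-dim(Y)=30-16=14


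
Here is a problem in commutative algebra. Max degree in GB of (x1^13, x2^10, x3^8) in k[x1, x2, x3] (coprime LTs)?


Pure powers, coprime LTs => already GB.
Degrees: 13, 10, 8
Max=13


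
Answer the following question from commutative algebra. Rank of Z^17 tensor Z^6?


rank(M(x)N) = rank(M)*rank(N)
17*6 = 102


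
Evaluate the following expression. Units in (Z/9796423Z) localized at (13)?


Local ring = Z/28561Z.
phi(28561) = 13^3*(13-1) = 26364


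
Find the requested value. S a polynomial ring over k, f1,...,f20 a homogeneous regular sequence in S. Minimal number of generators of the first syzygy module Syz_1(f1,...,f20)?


Regular sequence => Koszul complex is the minimal free resolution.
Syz_1 minimally generated by Koszul relations f_i*e_j - f_j*e_i (i<j): mu(Syz_1) = beta_2 = C(m,2) = m(m-1)/2
m=20
20*19/2 = 190


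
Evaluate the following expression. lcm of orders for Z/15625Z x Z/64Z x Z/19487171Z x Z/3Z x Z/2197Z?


Exponent = lcm of the cyclic orders; pairwise coprime => product.
5^6*2^6*11^7*3^1*13^3=15625*64*19487171*3*2197=128439944061000000


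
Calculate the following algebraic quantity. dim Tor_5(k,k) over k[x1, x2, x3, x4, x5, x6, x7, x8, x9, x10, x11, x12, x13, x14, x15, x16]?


Koszul: C(n,i)=C(16,5)=4368


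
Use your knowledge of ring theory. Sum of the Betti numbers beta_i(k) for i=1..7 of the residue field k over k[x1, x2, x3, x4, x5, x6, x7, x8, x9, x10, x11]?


Koszul resolution: beta_i(k)=C(n,i), n=11
C(11,1)=11, C(11,2)=55, C(11,3)=165, C(11,4)=330, C(11,5)=462, C(11,6)=462, C(11,7)=330
Sum=1815


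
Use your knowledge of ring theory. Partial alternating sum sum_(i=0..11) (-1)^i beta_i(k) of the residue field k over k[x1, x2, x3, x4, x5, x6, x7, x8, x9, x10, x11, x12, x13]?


Koszul resolution: beta_i(k)=C(n,i), n=13
sum_(i=0..p) (-1)^i C(n,i) = (-1)^p C(n-1,p)
(-1)^11*C(12,11) = (-1)^11*12 = -12


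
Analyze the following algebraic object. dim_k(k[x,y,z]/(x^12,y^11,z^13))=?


Basis: x^iy^jz^k, i<12,j<11,k<13
12*11*13=1716


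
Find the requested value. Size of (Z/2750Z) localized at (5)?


5-primary part: 2750=5^3*22
Size=5^3=125


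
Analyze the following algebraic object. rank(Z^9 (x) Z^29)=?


rank(M(x)N) = rank(M)*rank(N)
9*29 = 261


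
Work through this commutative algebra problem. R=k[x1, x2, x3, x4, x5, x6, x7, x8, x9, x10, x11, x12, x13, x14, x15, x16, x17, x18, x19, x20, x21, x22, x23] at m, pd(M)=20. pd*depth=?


pd+depth=23
depth=23-20=3
pd*depth=20*3=60


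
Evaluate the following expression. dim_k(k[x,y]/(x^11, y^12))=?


Basis: x^i*y^j, i<11, j<12
11*12=132


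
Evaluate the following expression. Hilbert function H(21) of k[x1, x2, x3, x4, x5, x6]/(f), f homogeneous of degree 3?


C(26,5)-C(23,5)=65780-33649=32131


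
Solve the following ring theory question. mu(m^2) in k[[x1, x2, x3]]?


C(n+d-1,d)=C(4,2)=6


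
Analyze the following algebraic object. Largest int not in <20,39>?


gcd(20,39)=1 => F=ab-a-b=20*39-20-39=780-59=721


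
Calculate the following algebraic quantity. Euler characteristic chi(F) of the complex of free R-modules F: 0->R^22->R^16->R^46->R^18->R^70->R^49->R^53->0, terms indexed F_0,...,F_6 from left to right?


chi = sum (-1)^i * rank:
(-1)^0*22=22
(-1)^1*16=-16
(-1)^2*46=46
(-1)^3*18=-18
(-1)^4*70=70
(-1)^5*49=-49
(-1)^6*53=53
chi=108


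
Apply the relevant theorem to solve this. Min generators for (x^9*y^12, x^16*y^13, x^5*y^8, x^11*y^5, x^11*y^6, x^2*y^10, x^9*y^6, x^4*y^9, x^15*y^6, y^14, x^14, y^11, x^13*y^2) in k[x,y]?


Remove redundant (divisible by others).
x^15*y^6 redundant.
x^11*y^6 redundant.
y^14 redundant.
x^16*y^13 redundant.
x^9*y^12 redundant.
Min: x^14, x^13*y^2, x^11*y^5, x^9*y^6, x^5*y^8, x^4*y^9, x^2*y^10, y^11
Count=8


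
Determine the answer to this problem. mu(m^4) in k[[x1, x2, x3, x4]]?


C(n+d-1,d)=C(7,4)=35


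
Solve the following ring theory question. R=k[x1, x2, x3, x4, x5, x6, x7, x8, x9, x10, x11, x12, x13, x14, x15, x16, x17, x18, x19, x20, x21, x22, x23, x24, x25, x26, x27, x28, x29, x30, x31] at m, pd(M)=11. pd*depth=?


pd+depth=31
depth=31-11=20
pd*depth=11*20=220


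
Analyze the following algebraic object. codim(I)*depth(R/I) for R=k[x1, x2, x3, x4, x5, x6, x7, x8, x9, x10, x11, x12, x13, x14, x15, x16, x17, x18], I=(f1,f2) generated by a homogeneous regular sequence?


codim=2, depth=dim(R/I)=18-2=16
Product=2*16=32


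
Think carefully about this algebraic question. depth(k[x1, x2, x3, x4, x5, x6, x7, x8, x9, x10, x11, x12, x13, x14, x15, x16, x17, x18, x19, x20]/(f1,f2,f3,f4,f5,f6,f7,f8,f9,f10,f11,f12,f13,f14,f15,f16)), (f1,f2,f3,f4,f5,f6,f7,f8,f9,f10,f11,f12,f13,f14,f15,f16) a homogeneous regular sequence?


depth(R)=20
depth(R/I)=20-16=4


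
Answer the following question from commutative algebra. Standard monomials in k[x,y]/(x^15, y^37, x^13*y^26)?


k[x,y]/I, I = (x^15, y^37, x^13*y^26)
Rect: 15x37=555. Corner: (15-13)x(37-26)=22.
dim = 555-22 = 533


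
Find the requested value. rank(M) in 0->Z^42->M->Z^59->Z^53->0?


Alt sum=0:
(-1)^0*42 + (-1)^1*? + (-1)^2*59 + (-1)^3*53=0
rank(M)=48


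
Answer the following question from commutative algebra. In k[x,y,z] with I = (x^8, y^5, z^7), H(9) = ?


Need i<8, j<5, k<7 with i+j+k=9.
For each i, j ranges over max(0,9-i-6)..min(4,9-i):
  i=0: j in [3,4] -> 2
  i=1: j in [2,4] -> 3
  i=2: j in [1,4] -> 4
  i=3: j in [0,4] -> 5
  i=4: j in [0,4] -> 5
  i=5: j in [0,4] -> 5
  i=6: j in [0,3] -> 4
  i=7: j in [0,2] -> 3
H(9) = 2+3+4+5+5+5+4+3 = 31


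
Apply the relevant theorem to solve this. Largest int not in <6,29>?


gcd(6,29)=1 => F=ab-a-b=6*29-6-29=174-35=139


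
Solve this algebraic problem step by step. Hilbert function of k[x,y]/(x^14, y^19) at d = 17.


k[x,y], I = (x^14, y^19), d = 17
Need i < 14 and d-i < 19.
Range: 0 <= i <= 13.
H(17) = 14


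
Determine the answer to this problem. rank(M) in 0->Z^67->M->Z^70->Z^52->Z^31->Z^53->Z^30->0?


Alt sum=0:
(-1)^0*67 + (-1)^1*? + (-1)^2*70 + (-1)^3*52 + (-1)^4*31 + (-1)^5*53 + (-1)^6*30=0
rank(M)=93


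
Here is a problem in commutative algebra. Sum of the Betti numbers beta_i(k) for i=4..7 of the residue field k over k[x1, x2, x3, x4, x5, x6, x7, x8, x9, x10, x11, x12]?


Koszul resolution: beta_i(k)=C(n,i), n=12
C(12,4)=495, C(12,5)=792, C(12,6)=924, C(12,7)=792
Sum=3003


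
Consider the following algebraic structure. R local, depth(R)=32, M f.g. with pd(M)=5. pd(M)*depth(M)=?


pd+depth=32
depth=32-5=27
pd*depth=5*27=135


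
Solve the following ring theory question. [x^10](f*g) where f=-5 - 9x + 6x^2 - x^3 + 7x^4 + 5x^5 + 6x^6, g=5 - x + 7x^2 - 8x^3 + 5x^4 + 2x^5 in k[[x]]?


[x^10] = sum a_i*b_j, i+j=10
  5*2=10
  6*5=30
Sum=40


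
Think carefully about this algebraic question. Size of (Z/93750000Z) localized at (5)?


5-primary part: 93750000=5^9*48
Size=5^9=1953125


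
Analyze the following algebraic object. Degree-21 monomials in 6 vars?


C(d+n-1,n-1)=C(26,5)=65780


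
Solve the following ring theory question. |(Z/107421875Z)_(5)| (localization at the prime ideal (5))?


5-primary part: 107421875=5^10*11
Size=5^10=9765625


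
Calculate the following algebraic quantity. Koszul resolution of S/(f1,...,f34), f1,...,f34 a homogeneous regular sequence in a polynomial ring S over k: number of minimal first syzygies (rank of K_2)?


Regular sequence => Koszul complex is the minimal free resolution.
Syz_1 minimally generated by Koszul relations f_i*e_j - f_j*e_i (i<j): mu(Syz_1) = beta_2 = C(m,2) = m(m-1)/2
m=34
34*33/2 = 561


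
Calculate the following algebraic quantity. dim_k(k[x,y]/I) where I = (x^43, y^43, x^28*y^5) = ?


k[x,y]/I, I = (x^43, y^43, x^28*y^5)
Rect: 43x43=1849. Corner: (43-28)x(43-5)=570.
dim = 1849-570 = 1279


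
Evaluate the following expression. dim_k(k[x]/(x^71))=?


Basis: 1,x,...,x^70
dim=71


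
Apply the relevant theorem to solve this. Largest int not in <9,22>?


gcd(9,22)=1 => F=ab-a-b=9*22-9-22=198-31=167


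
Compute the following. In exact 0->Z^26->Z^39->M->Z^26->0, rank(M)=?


Alt sum=0:
(-1)^0*26 + (-1)^1*39 + (-1)^2*? + (-1)^3*26=0
rank(M)=39


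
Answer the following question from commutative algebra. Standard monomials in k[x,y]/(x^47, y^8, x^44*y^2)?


k[x,y]/I, I = (x^47, y^8, x^44*y^2)
Rect: 47x8=376. Corner: (47-44)x(8-2)=18.
dim = 376-18 = 358


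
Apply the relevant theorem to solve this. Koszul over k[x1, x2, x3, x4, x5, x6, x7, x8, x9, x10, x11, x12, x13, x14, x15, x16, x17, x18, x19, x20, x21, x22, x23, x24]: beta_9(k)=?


C(n,i)=C(24,9)=1307504


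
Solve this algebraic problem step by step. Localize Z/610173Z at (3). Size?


3-primary part: 610173=3^9*31
Size=3^9=19683


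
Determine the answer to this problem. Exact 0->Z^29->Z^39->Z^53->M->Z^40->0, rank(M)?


Alt sum=0:
(-1)^0*29 + (-1)^1*39 + (-1)^2*53 + (-1)^3*? + (-1)^4*40=0
rank(M)=83


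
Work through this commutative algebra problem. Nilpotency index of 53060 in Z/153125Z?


53060^k mod 153125:
k=1: 53060
k=2: 7350
k=3: 134750
k=4: 122500
k=5: 0
First zero at k = 5


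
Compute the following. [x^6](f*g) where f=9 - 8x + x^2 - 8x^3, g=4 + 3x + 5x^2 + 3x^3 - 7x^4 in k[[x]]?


[x^6] = sum a_i*b_j, i+j=6
  1*-7=-7
  -8*3=-24
Sum=-31


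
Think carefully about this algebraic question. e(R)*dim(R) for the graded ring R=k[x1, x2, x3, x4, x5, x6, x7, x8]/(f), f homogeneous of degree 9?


e(R)=deg(f)=9, dim(R)=8-1=7
e*dim=9*7=63


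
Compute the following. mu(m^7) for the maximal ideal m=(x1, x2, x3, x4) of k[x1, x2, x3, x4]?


Graded Nakayama: mu(m^d) = dim_k (m^d/m^(d+1)) = #degree-7 monomials in 4 vars
C(n+d-1,d)=C(10,7)=120


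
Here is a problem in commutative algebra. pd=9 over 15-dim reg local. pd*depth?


pd+depth=15
depth=15-9=6
pd*depth=9*6=54


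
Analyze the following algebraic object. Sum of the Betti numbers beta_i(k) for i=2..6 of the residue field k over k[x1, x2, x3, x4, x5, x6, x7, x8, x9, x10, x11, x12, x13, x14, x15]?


Koszul resolution: beta_i(k)=C(n,i), n=15
C(15,2)=105, C(15,3)=455, C(15,4)=1365, C(15,5)=3003, C(15,6)=5005
Sum=9933


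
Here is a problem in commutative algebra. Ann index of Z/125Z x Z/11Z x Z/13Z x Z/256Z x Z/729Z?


Exponent = lcm of the cyclic orders; pairwise coprime => product.
5^3*11^1*13^1*2^8*3^6=125*11*13*256*729=3335904000


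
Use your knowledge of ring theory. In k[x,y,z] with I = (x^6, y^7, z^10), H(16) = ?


Need i<6, j<7, k<10 with i+j+k=16.
For each i, j ranges over max(0,16-i-9)..min(6,16-i):
  i=0: j in [7,6] -> 0
  i=1: j in [6,6] -> 1
  i=2: j in [5,6] -> 2
  i=3: j in [4,6] -> 3
  i=4: j in [3,6] -> 4
  i=5: j in [2,6] -> 5
H(16) = 0+1+2+3+4+5 = 15


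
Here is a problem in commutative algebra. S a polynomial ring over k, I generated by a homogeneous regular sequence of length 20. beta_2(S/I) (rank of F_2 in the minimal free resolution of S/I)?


Regular sequence => Koszul complex is the minimal free resolution.
Syz_1 minimally generated by Koszul relations f_i*e_j - f_j*e_i (i<j): mu(Syz_1) = beta_2 = C(m,2) = m(m-1)/2
m=20
20*19/2 = 190


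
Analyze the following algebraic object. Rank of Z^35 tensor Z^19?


rank(M(x)N) = rank(M)*rank(N)
35*19 = 665


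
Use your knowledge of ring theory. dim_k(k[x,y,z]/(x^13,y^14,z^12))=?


Basis: x^iy^jz^k, i<13,j<14,k<12
13*14*12=2184


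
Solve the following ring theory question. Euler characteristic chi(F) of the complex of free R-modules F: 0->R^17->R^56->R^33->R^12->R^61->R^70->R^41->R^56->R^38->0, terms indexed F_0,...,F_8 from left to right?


chi = sum (-1)^i * rank:
(-1)^0*17=17
(-1)^1*56=-56
(-1)^2*33=33
(-1)^3*12=-12
(-1)^4*61=61
(-1)^5*70=-70
(-1)^6*41=41
(-1)^7*56=-56
(-1)^8*38=38
chi=-4


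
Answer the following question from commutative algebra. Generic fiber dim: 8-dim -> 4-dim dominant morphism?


dim(fiber)=dim(X)-dim(Y)=8-4=4


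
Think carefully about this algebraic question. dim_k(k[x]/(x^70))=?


Basis: 1,x,...,x^69
dim=70


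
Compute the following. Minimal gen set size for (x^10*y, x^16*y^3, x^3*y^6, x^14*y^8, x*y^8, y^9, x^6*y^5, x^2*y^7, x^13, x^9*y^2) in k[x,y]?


Remove redundant (divisible by others).
x^14*y^8 redundant.
x^16*y^3 redundant.
Min: x^13, x^10*y, x^9*y^2, x^6*y^5, x^3*y^6, x^2*y^7, x*y^8, y^9
Count=8


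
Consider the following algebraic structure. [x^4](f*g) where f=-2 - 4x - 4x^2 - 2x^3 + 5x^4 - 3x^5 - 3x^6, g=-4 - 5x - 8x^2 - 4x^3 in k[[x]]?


[x^4] = sum a_i*b_j, i+j=4
  -4*-4=16
  -4*-8=32
  -2*-5=10
  5*-4=-20
Sum=38


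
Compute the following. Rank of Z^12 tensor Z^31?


rank(M(x)N) = rank(M)*rank(N)
12*31 = 372


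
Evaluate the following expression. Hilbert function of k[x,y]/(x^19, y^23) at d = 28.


k[x,y], I = (x^19, y^23), d = 28
Need i < 19 and d-i < 23.
Range: 6 <= i <= 18.
H(28) = 13


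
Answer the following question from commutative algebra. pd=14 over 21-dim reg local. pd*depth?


pd+depth=21
depth=21-14=7
pd*depth=14*7=98


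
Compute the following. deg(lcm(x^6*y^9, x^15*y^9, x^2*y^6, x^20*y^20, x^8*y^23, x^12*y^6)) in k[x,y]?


lcm = componentwise max:
x: max(6,15,2,20,8,12)=20
y: max(9,9,6,20,23,6)=23
Total=20+23=43


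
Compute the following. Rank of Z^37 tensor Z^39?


rank(M(x)N) = rank(M)*rank(N)
37*39 = 1443


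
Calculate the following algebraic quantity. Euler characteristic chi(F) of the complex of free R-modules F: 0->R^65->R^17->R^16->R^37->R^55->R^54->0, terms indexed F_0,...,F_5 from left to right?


chi = sum (-1)^i * rank:
(-1)^0*65=65
(-1)^1*17=-17
(-1)^2*16=16
(-1)^3*37=-37
(-1)^4*55=55
(-1)^5*54=-54
chi=28


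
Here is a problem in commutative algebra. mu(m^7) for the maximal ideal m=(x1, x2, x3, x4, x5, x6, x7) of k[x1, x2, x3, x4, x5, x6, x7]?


Graded Nakayama: mu(m^d) = dim_k (m^d/m^(d+1)) = #degree-7 monomials in 7 vars
C(n+d-1,d)=C(13,7)=1716


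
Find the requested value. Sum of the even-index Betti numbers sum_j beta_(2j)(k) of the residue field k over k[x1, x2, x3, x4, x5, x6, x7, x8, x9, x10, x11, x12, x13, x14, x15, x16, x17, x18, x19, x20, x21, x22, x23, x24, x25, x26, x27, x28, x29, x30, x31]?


Koszul resolution: beta_i(k)=C(n,i), n=31
sum_even C(31,i) = 2^(n-1) = 2^30 = 1073741824


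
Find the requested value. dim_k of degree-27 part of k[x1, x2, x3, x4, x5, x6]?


C(d+n-1,n-1)=C(32,5)=201376


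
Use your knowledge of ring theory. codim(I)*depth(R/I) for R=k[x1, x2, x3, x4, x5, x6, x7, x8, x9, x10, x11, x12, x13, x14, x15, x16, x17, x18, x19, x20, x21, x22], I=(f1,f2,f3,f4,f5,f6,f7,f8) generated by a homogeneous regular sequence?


codim=8, depth=dim(R/I)=22-8=14
Product=8*14=112


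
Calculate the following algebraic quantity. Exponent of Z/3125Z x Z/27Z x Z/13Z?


Exponent = lcm of the cyclic orders; pairwise coprime => product.
5^5*3^3*13^1=3125*27*13=1096875


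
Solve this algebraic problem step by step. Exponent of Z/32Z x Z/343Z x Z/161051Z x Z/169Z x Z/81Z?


Exponent = lcm of the cyclic orders; pairwise coprime => product.
2^5*7^3*11^5*13^2*3^4=32*343*161051*169*81=24197987477664


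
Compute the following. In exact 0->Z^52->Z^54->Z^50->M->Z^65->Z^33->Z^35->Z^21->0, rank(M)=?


Alt sum=0:
(-1)^0*52 + (-1)^1*54 + (-1)^2*50 + (-1)^3*? + (-1)^4*65 + (-1)^5*33 + (-1)^6*35 + (-1)^7*21=0
rank(M)=94


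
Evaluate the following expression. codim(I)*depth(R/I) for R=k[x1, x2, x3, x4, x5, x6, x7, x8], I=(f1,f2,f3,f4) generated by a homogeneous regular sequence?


codim=4, depth=dim(R/I)=8-4=4
Product=4*4=16


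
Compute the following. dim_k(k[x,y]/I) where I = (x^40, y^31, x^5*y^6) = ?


k[x,y]/I, I = (x^40, y^31, x^5*y^6)
Rect: 40x31=1240. Corner: (40-5)x(31-6)=875.
dim = 1240-875 = 365


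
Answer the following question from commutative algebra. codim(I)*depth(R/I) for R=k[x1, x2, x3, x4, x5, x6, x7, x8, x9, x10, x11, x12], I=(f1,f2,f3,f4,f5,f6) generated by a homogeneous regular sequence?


codim=6, depth=dim(R/I)=12-6=6
Product=6*6=36


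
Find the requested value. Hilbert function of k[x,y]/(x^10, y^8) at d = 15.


k[x,y], I = (x^10, y^8), d = 15
Need i < 10 and d-i < 8.
Range: 8 <= i <= 9.
H(15) = 2


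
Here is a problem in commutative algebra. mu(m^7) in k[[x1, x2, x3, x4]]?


C(n+d-1,d)=C(10,7)=120


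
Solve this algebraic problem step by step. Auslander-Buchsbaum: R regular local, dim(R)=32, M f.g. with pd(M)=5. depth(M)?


pd+depth=depth(R)=32
depth=32-5=27


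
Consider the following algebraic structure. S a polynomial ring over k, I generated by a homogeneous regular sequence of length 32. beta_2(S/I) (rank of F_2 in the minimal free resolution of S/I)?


Regular sequence => Koszul complex is the minimal free resolution.
Syz_1 minimally generated by Koszul relations f_i*e_j - f_j*e_i (i<j): mu(Syz_1) = beta_2 = C(m,2) = m(m-1)/2
m=32
32*31/2 = 496


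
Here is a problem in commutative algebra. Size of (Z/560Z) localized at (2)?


2-primary part: 560=2^4*35
Size=2^4=16


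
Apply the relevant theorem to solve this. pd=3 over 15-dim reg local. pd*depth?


pd+depth=15
depth=15-3=12
pd*depth=3*12=36


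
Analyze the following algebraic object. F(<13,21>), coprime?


gcd(13,21)=1 => F=ab-a-b=13*21-13-21=273-34=239


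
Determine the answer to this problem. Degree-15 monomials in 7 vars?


C(d+n-1,n-1)=C(21,6)=54264


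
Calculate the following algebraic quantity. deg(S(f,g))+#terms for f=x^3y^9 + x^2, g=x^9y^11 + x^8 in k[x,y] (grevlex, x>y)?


LT(f)=x^3y^9, LT(g)=x^9y^11
lcm(LM)=x^9y^11
S(f,g) (scaled by 1 to clear denominators) = x^6y^2*f - 1*g = x^8y^2 - x^8
2 terms, deg 10.
10+2=12


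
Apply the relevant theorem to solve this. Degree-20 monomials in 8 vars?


C(d+n-1,n-1)=C(27,7)=888030


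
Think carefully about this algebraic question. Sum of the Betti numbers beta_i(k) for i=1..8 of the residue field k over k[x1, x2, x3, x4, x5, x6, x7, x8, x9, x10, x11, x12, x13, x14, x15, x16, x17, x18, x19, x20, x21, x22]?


Koszul resolution: beta_i(k)=C(n,i), n=22
C(22,1)=22, C(22,2)=231, C(22,3)=1540, C(22,4)=7315, C(22,5)=26334, C(22,6)=74613, C(22,7)=170544, C(22,8)=319770
Sum=600369


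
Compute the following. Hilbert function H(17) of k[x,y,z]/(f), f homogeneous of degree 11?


C(19,2)-C(8,2)=171-28=143


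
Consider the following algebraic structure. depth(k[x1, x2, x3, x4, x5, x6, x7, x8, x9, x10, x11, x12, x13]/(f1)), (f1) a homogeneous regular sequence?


depth(R)=13
depth(R/I)=13-1=12


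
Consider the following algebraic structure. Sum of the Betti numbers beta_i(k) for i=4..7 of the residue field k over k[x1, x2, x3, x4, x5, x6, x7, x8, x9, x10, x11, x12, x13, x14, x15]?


Koszul resolution: beta_i(k)=C(n,i), n=15
C(15,4)=1365, C(15,5)=3003, C(15,6)=5005, C(15,7)=6435
Sum=15808


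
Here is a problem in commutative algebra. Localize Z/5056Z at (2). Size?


2-primary part: 5056=2^6*79
Size=2^6=64


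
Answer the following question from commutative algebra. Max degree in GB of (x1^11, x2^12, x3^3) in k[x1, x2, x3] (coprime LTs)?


Pure powers, coprime LTs => already GB.
Degrees: 11, 12, 3
Max=12


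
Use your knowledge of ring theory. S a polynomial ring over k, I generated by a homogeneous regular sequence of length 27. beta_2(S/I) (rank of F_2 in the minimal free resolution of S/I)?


Regular sequence => Koszul complex is the minimal free resolution.
Syz_1 minimally generated by Koszul relations f_i*e_j - f_j*e_i (i<j): mu(Syz_1) = beta_2 = C(m,2) = m(m-1)/2
m=27
27*26/2 = 351


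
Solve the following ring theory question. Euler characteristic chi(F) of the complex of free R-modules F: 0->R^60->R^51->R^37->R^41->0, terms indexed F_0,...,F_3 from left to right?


chi = sum (-1)^i * rank:
(-1)^0*60=60
(-1)^1*51=-51
(-1)^2*37=37
(-1)^3*41=-41
chi=5


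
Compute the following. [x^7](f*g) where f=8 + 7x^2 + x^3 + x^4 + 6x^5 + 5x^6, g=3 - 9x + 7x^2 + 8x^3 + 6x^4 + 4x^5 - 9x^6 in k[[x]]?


[x^7] = sum a_i*b_j, i+j=7
  7*4=28
  1*6=6
  1*8=8
  6*7=42
  5*-9=-45
Sum=39


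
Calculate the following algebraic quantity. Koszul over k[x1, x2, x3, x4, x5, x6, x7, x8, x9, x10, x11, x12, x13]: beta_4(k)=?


C(n,i)=C(13,4)=715


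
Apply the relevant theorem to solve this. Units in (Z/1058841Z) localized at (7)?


Local ring = Z/117649Z.
phi(117649) = 7^5*(7-1) = 100842


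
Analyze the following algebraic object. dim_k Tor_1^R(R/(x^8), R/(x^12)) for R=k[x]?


Tor_1(R/I,R/J)=(I cap J)/IJ=(x^12)/(x^20)
dim=20-12=min(8,12)=8


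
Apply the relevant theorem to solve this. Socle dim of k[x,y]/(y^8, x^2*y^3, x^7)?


Socle = ann(m) = span of standard monomials u with x*u, y*u in I (staircase corners).
Minimal generators: x^7, x^2*y^3, y^8
Corners: xy^7, x^6y^2
Socle dim=2


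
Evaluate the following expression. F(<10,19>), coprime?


gcd(10,19)=1 => F=ab-a-b=10*19-10-19=190-29=161


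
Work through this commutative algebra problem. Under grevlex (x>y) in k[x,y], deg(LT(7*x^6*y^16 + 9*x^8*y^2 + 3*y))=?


LT: 7*x^6*y^16
deg_x=6, deg_y=16
Total=6+16=22


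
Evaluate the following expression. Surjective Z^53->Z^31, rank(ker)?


rank(ker) = 53-31 = 22


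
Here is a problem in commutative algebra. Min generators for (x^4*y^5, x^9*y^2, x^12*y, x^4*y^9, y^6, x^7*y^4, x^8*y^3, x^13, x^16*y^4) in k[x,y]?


Remove redundant (divisible by others).
x^4*y^9 redundant.
x^16*y^4 redundant.
Min: x^13, x^12*y, x^9*y^2, x^8*y^3, x^7*y^4, x^4*y^5, y^6
Count=7


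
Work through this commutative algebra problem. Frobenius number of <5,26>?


gcd(5,26)=1 => F=ab-a-b=5*26-5-26=130-31=99


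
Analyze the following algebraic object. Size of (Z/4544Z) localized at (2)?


2-primary part: 4544=2^6*71
Size=2^6=64


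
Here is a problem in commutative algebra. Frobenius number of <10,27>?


gcd(10,27)=1 => F=ab-a-b=10*27-10-27=270-37=233


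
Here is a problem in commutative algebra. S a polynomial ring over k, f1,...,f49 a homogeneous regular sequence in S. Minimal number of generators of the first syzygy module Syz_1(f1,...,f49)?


Regular sequence => Koszul complex is the minimal free resolution.
Syz_1 minimally generated by Koszul relations f_i*e_j - f_j*e_i (i<j): mu(Syz_1) = beta_2 = C(m,2) = m(m-1)/2
m=49
49*48/2 = 1176


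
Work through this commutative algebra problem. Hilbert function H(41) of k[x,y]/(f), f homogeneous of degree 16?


H(t)=d for t>=d-1.
d=16, t=41
H(41)=16


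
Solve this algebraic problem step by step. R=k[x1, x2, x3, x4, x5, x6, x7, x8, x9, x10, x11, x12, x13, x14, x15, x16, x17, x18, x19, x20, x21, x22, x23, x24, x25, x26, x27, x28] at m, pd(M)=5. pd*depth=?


pd+depth=28
depth=28-5=23
pd*depth=5*23=115


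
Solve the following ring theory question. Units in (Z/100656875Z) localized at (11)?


Local ring = Z/161051Z.
phi(161051) = 11^4*(11-1) = 146410


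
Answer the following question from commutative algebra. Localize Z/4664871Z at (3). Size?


3-primary part: 4664871=3^10*79
Size=3^10=59049


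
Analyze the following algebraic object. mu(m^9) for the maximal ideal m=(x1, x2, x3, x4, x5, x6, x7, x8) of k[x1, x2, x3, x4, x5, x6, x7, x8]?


Graded Nakayama: mu(m^d) = dim_k (m^d/m^(d+1)) = #degree-9 monomials in 8 vars
C(n+d-1,d)=C(16,9)=11440


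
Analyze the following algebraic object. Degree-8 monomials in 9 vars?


C(d+n-1,n-1)=C(16,8)=12870


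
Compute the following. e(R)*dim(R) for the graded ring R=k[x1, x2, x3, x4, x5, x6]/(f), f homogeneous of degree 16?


e(R)=deg(f)=16, dim(R)=6-1=5
e*dim=16*5=80


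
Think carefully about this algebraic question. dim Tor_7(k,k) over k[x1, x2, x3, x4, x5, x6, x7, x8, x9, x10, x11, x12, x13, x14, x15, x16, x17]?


Koszul: C(n,i)=C(17,7)=19448


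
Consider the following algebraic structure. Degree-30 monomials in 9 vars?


C(d+n-1,n-1)=C(38,8)=48903492


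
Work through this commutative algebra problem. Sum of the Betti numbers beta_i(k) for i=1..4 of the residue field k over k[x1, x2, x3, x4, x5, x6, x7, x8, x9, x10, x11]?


Koszul resolution: beta_i(k)=C(n,i), n=11
C(11,1)=11, C(11,2)=55, C(11,3)=165, C(11,4)=330
Sum=561


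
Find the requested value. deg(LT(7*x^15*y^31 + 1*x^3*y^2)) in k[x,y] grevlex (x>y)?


LT: 7*x^15*y^31
deg_x=15, deg_y=31
Total=15+31=46


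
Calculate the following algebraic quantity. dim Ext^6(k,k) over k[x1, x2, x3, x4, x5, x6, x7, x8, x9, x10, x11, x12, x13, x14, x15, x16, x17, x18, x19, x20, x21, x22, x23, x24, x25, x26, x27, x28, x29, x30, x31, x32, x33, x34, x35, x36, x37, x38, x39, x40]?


C(n,i)=C(40,6)=3838380


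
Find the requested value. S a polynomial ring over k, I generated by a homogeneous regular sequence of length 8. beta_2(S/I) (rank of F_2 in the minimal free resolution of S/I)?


Regular sequence => Koszul complex is the minimal free resolution.
Syz_1 minimally generated by Koszul relations f_i*e_j - f_j*e_i (i<j): mu(Syz_1) = beta_2 = C(m,2) = m(m-1)/2
m=8
8*7/2 = 28


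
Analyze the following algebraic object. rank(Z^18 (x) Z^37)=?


rank(M(x)N) = rank(M)*rank(N)
18*37 = 666


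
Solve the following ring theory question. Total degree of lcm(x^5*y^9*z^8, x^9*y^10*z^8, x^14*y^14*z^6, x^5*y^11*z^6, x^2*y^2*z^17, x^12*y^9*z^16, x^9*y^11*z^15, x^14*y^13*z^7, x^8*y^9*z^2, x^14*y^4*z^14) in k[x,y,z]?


lcm = componentwise max:
x: max(5,9,14,5,2,12,9,14,8,14)=14
y: max(9,10,14,11,2,9,11,13,9,4)=14
z: max(8,8,6,6,17,16,15,7,2,14)=17
Total=14+14+17=45


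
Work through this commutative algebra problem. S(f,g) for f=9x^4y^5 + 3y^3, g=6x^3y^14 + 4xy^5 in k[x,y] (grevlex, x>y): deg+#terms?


LT(f)=9x^4y^5, LT(g)=6x^3y^14
lcm(LM)=x^4y^14
S(f,g) (scaled by 54 to clear denominators) = 6y^9*f - 9x*g = 18y^12 - 36x^2y^5
2 terms, deg 12.
12+2=14


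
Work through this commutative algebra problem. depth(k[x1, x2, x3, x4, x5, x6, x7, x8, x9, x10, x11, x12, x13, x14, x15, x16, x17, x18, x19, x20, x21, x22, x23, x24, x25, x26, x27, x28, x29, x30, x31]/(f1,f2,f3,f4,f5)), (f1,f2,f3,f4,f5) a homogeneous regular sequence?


depth(R)=31
depth(R/I)=31-5=26


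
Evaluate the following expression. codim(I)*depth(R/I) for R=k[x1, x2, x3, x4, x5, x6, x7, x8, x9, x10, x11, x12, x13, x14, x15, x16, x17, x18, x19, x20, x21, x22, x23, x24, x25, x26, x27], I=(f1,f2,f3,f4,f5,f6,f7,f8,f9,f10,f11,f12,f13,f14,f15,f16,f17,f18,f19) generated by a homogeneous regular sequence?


codim=19, depth=dim(R/I)=27-19=8
Product=19*8=152


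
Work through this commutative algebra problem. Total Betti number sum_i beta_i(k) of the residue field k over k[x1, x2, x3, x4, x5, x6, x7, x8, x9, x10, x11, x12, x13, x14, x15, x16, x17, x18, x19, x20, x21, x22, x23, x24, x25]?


Koszul resolution: beta_i(k)=C(n,i), n=25
sum_i C(25,i) = 2^25 = 33554432


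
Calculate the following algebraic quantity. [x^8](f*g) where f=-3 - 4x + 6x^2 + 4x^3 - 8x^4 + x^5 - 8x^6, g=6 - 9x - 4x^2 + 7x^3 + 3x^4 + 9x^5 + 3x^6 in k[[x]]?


[x^8] = sum a_i*b_j, i+j=8
  6*3=18
  4*9=36
  -8*3=-24
  1*7=7
  -8*-4=32
Sum=69


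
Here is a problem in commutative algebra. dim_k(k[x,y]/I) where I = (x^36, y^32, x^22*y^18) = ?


k[x,y]/I, I = (x^36, y^32, x^22*y^18)
Rect: 36x32=1152. Corner: (36-22)x(32-18)=196.
dim = 1152-196 = 956


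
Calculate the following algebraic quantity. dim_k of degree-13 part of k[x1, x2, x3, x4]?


C(d+n-1,n-1)=C(16,3)=560


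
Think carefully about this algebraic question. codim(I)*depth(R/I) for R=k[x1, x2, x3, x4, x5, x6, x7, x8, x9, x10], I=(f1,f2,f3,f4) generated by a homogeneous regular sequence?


codim=4, depth=dim(R/I)=10-4=6
Product=4*6=24


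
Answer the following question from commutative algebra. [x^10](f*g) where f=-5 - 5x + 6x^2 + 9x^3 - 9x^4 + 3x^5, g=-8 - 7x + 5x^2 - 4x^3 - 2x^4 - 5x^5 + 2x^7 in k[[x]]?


[x^10] = sum a_i*b_j, i+j=10
  9*2=18
  3*-5=-15
Sum=3


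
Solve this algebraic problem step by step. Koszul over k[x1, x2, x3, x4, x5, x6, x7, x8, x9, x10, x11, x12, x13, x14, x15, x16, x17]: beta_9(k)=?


C(n,i)=C(17,9)=24310


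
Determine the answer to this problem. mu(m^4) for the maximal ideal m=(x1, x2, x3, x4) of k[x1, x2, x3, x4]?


Graded Nakayama: mu(m^d) = dim_k (m^d/m^(d+1)) = #degree-4 monomials in 4 vars
C(n+d-1,d)=C(7,4)=35


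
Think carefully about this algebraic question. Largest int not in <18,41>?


gcd(18,41)=1 => F=ab-a-b=18*41-18-41=738-59=679


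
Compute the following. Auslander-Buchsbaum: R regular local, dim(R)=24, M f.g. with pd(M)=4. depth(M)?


pd+depth=depth(R)=24
depth=24-4=20


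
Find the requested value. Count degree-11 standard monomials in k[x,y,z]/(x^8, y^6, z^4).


Need i<8, j<6, k<4 with i+j+k=11.
For each i, j ranges over max(0,11-i-3)..min(5,11-i):
  i=0: j in [8,5] -> 0
  i=1: j in [7,5] -> 0
  i=2: j in [6,5] -> 0
  i=3: j in [5,5] -> 1
  i=4: j in [4,5] -> 2
  i=5: j in [3,5] -> 3
  i=6: j in [2,5] -> 4
  i=7: j in [1,4] -> 4
H(11) = 0+0+0+1+2+3+4+4 = 14


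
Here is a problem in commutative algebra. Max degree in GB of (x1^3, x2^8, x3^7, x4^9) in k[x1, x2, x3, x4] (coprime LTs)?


Pure powers, coprime LTs => already GB.
Degrees: 3, 8, 7, 9
Max=9


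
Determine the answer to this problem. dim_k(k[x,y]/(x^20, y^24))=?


Basis: x^i*y^j, i<20, j<24
20*24=480


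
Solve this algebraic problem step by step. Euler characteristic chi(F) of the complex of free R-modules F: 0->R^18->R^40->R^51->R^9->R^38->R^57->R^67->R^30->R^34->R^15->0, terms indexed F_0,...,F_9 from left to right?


chi = sum (-1)^i * rank:
(-1)^0*18=18
(-1)^1*40=-40
(-1)^2*51=51
(-1)^3*9=-9
(-1)^4*38=38
(-1)^5*57=-57
(-1)^6*67=67
(-1)^7*30=-30
(-1)^8*34=34
(-1)^9*15=-15
chi=57


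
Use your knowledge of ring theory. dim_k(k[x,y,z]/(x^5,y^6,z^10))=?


Basis: x^iy^jz^k, i<5,j<6,k<10
5*6*10=300


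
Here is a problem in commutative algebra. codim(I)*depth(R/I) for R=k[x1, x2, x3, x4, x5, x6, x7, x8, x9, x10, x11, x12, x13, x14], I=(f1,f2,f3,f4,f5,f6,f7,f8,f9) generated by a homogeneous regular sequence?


codim=9, depth=dim(R/I)=14-9=5
Product=9*5=45


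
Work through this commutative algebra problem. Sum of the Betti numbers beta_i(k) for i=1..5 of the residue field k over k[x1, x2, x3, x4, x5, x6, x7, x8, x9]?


Koszul resolution: beta_i(k)=C(n,i), n=9
C(9,1)=9, C(9,2)=36, C(9,3)=84, C(9,4)=126, C(9,5)=126
Sum=381


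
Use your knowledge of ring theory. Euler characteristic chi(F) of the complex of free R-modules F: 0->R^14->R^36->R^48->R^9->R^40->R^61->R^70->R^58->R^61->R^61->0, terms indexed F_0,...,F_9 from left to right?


chi = sum (-1)^i * rank:
(-1)^0*14=14
(-1)^1*36=-36
(-1)^2*48=48
(-1)^3*9=-9
(-1)^4*40=40
(-1)^5*61=-61
(-1)^6*70=70
(-1)^7*58=-58
(-1)^8*61=61
(-1)^9*61=-61
chi=8


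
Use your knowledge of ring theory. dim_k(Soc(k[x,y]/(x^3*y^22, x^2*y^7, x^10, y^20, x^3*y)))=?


Socle = ann(m) = span of standard monomials u with x*u, y*u in I (staircase corners).
Redundant generators: x^3*y^22
Minimal generators: x^10, x^3*y, x^2*y^7, y^20
Corners: xy^19, x^2y^6, x^9
Socle dim=3


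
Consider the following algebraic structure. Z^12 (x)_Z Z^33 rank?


rank(M(x)N) = rank(M)*rank(N)
12*33 = 396


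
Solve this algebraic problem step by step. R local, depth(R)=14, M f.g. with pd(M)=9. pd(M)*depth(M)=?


pd+depth=14
depth=14-9=5
pd*depth=9*5=45


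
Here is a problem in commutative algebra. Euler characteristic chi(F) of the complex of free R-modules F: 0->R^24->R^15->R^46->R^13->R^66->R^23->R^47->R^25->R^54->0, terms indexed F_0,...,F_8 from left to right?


chi = sum (-1)^i * rank:
(-1)^0*24=24
(-1)^1*15=-15
(-1)^2*46=46
(-1)^3*13=-13
(-1)^4*66=66
(-1)^5*23=-23
(-1)^6*47=47
(-1)^7*25=-25
(-1)^8*54=54
chi=161
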